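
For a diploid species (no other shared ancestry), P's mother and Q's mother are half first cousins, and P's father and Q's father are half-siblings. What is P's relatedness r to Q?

Relatedness sums over independent paths through distinct common ancestors.
P and Q are related in two ways: half second cousins through their mothers (r = 1/64) and half first cousins through their fathers (r = 1/16).
r = 1/64 + 1/16 = 0.078125.

0.078125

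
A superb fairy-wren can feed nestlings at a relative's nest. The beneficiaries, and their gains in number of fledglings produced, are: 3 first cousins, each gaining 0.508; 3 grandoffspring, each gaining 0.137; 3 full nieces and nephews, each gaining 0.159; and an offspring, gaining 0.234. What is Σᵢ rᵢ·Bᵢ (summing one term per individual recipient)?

0.5295

r to a first cousin = 0.125 (first cousins share one grandparent pair — two paths of length 4: r = 2·(1/2)^4 = 1/8).
r to a grandoffspring = 1/4 (two parent–offspring links: r = (1/2)^2 = 1/4).
r to a full niece or nephew = 0.25 (full aunt/uncle↔niece/nephew: two paths of length 3 through the shared grandparent pair: r = 2·(1/2)^3 = 1/4).
r to an offspring = 0.5 (one parent–offspring link: r = (1/2)^1 = 1/2).
Summing one r·B term per recipient: 3·0.125·0.508 + 3·0.25·0.137 + 3·0.25·0.159 + 1·0.5·0.234 = 0.5295.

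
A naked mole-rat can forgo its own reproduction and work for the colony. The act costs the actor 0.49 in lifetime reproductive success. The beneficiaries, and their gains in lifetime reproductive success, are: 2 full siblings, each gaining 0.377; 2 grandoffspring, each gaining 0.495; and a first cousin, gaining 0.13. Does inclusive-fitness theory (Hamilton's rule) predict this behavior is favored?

Yes

Hamilton's rule: the trait is favored when the sum of r·B over every recipient exceeds the actor's cost C.
r to a full sibling = 0.5 (full sibs share both parents — two paths of length 2: r = 2·(1/2)^2 = 1/2).
r to a grandoffspring = 0.25 (two parent–offspring links: r = (1/2)^2 = 1/4).
r to a first cousin = 0.125 (first cousins share one grandparent pair — two paths of length 4: r = 2·(1/2)^4 = 1/8).
Summing one r·B term per recipient: 2·0.5·0.377 + 2·0.25·0.495 + 1·0.125·0.13 = 0.64075.
0.64075 > 0.49: the indirect benefit exceeds the cost.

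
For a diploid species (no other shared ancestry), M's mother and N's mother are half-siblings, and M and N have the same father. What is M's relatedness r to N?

0.3125

Relatedness sums over independent paths through distinct common ancestors.
M and N are related in two ways: half first cousins through their mothers (r = 1/16) and half-sibs through their shared father (r = 1/4).
r = 1/16 + 1/4 = 5/16 = 0.3125.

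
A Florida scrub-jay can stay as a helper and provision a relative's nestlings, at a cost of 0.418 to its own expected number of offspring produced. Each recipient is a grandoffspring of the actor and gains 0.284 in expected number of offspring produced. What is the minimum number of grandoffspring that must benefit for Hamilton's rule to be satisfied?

r to a grandoffspring = 1/4 (two parent–offspring links: r = (1/2)^2 = 1/4).
Hamilton's rule: n·r·B > C  ⇒  n > C/(r·B) = 0.418/(0.25·0.284) = 5.887.
The smallest integer exceeding 5.887 is 6.

6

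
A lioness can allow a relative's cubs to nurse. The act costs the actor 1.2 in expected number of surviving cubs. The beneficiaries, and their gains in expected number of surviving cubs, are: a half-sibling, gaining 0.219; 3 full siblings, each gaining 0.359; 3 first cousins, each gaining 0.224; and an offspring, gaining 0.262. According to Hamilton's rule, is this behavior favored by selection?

Hamilton's rule: the trait is favored when the sum of r·B over every recipient exceeds the actor's cost C.
r to a half-sibling = 1/4 (half-sibs share one parent — one path of length 2: r = (1/2)^2 = 1/4).
r to a full sibling = 1/2 (full sibs share both parents — two paths of length 2: r = 2·(1/2)^2 = 1/2).
r to a first cousin = 1/8 (first cousins share one grandparent pair — two paths of length 4: r = 2·(1/2)^4 = 1/8).
r to an offspring = 0.5 (one parent–offspring link: r = (1/2)^1 = 1/2).
Summing one r·B term per recipient: 1·0.25·0.219 + 3·0.5·0.359 + 3·0.125·0.224 + 1·0.5·0.262 = 0.80825.
0.80825 < 1.2: the indirect benefit is less than the cost.

No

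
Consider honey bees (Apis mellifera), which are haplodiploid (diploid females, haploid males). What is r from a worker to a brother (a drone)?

0.25

Her haploid brother carries none of their father's genes and a random half of their mother's genome; that half matches the maternal half of her own genome with probability 1/2: r = 1/2 · 1/2 = 1/4.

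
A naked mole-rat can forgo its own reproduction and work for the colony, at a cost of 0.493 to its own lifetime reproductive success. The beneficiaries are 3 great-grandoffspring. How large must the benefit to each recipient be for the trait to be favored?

r to a great-grandoffspring = 0.125 (three parent–offspring links: r = (1/2)^3 = 1/8).
Hamilton's rule with n recipients of equal r: n·r·B > C, so B > C/(n·r) = 0.493/(3·0.125) = 1.3147.

1.3147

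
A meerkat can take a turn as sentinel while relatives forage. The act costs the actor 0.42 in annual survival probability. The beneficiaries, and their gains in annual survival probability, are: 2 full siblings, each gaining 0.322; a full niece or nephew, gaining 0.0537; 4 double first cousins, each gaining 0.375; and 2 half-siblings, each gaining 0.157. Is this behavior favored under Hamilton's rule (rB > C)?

Yes

Hamilton's rule: the trait is favored when the sum of r·B over every recipient exceeds the actor's cost C.
r to a full sibling = 0.5 (full sibs share both parents — two paths of length 2: r = 2·(1/2)^2 = 1/2).
r to a full niece or nephew = 0.25 (full aunt/uncle↔niece/nephew: two paths of length 3 through the shared grandparent pair: r = 2·(1/2)^3 = 1/4).
r to a double first cousin = 0.25 (double first cousins share both grandparent pairs — four paths of length 4: r = 4·(1/2)^4 = 1/4).
r to a half-sibling = 1/4 (half-sibs share one parent — one path of length 2: r = (1/2)^2 = 1/4).
Summing one r·B term per recipient: 2·0.5·0.322 + 1·0.25·0.0537 + 4·0.25·0.375 + 2·0.25·0.157 = 0.788925.
0.788925 > 0.42: the indirect benefit exceeds the cost.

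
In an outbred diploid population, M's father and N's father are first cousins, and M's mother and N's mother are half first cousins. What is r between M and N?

Relatedness sums over independent paths through distinct common ancestors.
M and N are related in two ways: second cousins through their fathers (r = 1/32) and half second cousins through their mothers (r = 1/64).
r = 1/32 + 1/64 = 3/64 = 0.046875.

0.046875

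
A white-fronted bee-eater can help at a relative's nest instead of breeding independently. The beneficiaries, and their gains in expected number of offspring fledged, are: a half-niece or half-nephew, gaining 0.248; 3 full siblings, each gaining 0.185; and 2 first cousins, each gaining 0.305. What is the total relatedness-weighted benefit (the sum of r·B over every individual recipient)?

0.38475

r to a half-niece or half-nephew = 1/8 (half-aunt/uncle↔niece/nephew: one path of length 3: r = (1/2)^3 = 1/8).
r to a full sibling = 1/2 (full sibs share both parents — two paths of length 2: r = 2·(1/2)^2 = 1/2).
r to a first cousin = 0.125 (first cousins share one grandparent pair — two paths of length 4: r = 2·(1/2)^4 = 1/8).
Summing one r·B term per recipient: 1·0.125·0.248 + 3·0.5·0.185 + 2·0.125·0.305 = 0.38475.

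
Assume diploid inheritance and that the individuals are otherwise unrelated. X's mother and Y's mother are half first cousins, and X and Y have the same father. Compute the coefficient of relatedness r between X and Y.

Independent pedigree routes through distinct common ancestors add.
X and Y are related in two ways: half second cousins through their mothers (r = 1/64) and half-sibs through their shared father (r = 1/4).
r = 1/64 + 1/4 = 0.265625.

0.265625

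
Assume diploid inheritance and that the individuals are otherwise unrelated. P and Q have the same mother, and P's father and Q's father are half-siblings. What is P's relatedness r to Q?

0.3125

Independent pedigree routes through distinct common ancestors add.
P and Q are related in two ways: half-sibs through their shared mother (r = 1/4) and half first cousins through their fathers (r = 1/16).
r = 1/4 + 1/16 = 0.3125.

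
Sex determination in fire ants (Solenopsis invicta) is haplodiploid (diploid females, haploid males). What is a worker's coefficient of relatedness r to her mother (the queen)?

One meiotic link between diploid queen and diploid daughter: r = 1/2.

0.5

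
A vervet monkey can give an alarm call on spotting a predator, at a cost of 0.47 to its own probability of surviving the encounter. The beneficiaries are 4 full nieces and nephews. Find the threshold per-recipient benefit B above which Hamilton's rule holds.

r to a full niece or nephew = 1/4 (full aunt/uncle↔niece/nephew: two paths of length 3 through the shared grandparent pair: r = 2·(1/2)^3 = 1/4).
Hamilton's rule with n recipients of equal r: n·r·B > C, so B > C/(n·r) = 0.47/(4·0.25) = 0.47.

0.47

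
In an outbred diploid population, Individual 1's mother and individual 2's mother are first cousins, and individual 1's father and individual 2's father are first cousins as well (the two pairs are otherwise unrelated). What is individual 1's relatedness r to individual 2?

Independent pedigree routes through distinct common ancestors add.
Individual 1 and individual 2 are related in two ways: second cousins through their mothers (r = 1/32) and second cousins through their fathers (r = 1/32).
r = 1/32 + 1/32 = 1/16 = 0.0625.

0.0625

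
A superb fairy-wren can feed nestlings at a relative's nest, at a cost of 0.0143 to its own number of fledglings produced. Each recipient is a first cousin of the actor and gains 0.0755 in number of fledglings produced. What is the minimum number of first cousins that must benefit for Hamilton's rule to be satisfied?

2

r to a first cousin = 0.125 (first cousins share one grandparent pair — two paths of length 4: r = 2·(1/2)^4 = 1/8).
Hamilton's rule: n·r·B > C  ⇒  n > C/(r·B) = 0.0143/(0.125·0.0755) = 1.515.
The smallest integer exceeding 1.515 is 2.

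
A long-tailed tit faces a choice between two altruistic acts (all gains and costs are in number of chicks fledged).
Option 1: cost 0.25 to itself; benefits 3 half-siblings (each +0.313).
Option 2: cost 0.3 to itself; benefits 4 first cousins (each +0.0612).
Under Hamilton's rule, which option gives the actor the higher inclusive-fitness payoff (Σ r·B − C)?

Option 1: r to a half-sibling = 0.25.
Option 1: Σ r·B − C = (3·0.25·0.313) − 0.25 = -0.01525.
Option 2: r to a first cousin = 0.125.
Option 2: Σ r·B − C = (4·0.125·0.0612) − 0.3 = -0.2694.
Option 1 has the higher net inclusive-fitness payoff.

Option 1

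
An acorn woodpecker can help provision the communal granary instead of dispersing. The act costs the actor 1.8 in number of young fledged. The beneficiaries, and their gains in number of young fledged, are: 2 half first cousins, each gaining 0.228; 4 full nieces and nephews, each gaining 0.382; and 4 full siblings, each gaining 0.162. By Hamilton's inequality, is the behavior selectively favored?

No

Hamilton's rule: the trait is favored when the sum of r·B over every recipient exceeds the actor's cost C.
r to a half first cousin = 0.0625 (half first cousins share one grandparent — one path of length 4: r = (1/2)^4 = 1/16).
r to a full niece or nephew = 0.25 (full aunt/uncle↔niece/nephew: two paths of length 3 through the shared grandparent pair: r = 2·(1/2)^3 = 1/4).
r to a full sibling = 1/2 (full sibs share both parents — two paths of length 2: r = 2·(1/2)^2 = 1/2).
Summing one r·B term per recipient: 2·0.0625·0.228 + 4·0.25·0.382 + 4·0.5·0.162 = 0.7345.
0.7345 < 1.8: the indirect benefit is less than the cost.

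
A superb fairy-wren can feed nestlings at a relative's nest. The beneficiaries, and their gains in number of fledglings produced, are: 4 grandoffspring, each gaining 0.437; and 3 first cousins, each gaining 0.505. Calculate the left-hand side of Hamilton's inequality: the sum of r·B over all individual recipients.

0.626375

r to a grandoffspring = 1/4 (two parent–offspring links: r = (1/2)^2 = 1/4).
r to a first cousin = 0.125 (first cousins share one grandparent pair — two paths of length 4: r = 2·(1/2)^4 = 1/8).
Summing one r·B term per recipient: 4·0.25·0.437 + 3·0.125·0.505 = 0.626375.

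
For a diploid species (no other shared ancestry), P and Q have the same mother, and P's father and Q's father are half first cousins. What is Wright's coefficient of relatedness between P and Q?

Independent pedigree routes through distinct common ancestors add.
P and Q are related in two ways: half-sibs through their shared mother (r = 1/4) and half second cousins through their fathers (r = 1/64).
r = 1/4 + 1/64 = 0.265625.

0.265625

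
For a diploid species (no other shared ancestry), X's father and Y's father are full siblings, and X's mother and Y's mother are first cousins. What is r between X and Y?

Relatedness sums over independent paths through distinct common ancestors.
X and Y are related in two ways: first cousins through their fathers (r = 1/8) and second cousins through their mothers (r = 1/32).
r = 1/8 + 1/32 = 5/32 = 0.15625.

0.15625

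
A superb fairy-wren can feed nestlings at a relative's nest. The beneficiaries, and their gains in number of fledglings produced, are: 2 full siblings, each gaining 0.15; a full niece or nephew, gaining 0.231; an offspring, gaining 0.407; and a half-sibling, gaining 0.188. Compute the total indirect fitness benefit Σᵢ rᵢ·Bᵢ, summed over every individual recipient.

0.45825

r to a full sibling = 0.5 (full sibs share both parents — two paths of length 2: r = 2·(1/2)^2 = 1/2).
r to a full niece or nephew = 0.25 (full aunt/uncle↔niece/nephew: two paths of length 3 through the shared grandparent pair: r = 2·(1/2)^3 = 1/4).
r to an offspring = 0.5 (one parent–offspring link: r = (1/2)^1 = 1/2).
r to a half-sibling = 0.25 (half-sibs share one parent — one path of length 2: r = (1/2)^2 = 1/4).
Summing one r·B term per recipient: 2·0.5·0.15 + 1·0.25·0.231 + 1·0.5·0.407 + 1·0.25·0.188 = 0.45825.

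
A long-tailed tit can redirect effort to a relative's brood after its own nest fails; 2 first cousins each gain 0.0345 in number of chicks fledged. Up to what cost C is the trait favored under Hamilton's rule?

r to a first cousin = 0.125 (first cousins share one grandparent pair — two paths of length 4: r = 2·(1/2)^4 = 1/8).
Hamilton's rule: n·r·B > C, so the trait is favored while C < n·r·B = 2·0.125·0.0345 = 0.008625.

0.008625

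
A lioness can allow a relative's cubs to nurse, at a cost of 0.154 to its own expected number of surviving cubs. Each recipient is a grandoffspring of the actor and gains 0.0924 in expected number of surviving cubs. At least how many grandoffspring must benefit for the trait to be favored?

7

r to a grandoffspring = 1/4 (two parent–offspring links: r = (1/2)^2 = 1/4).
Hamilton's rule: n·r·B > C  ⇒  n > C/(r·B) = 0.154/(0.25·0.0924) = 6.667.
The smallest integer exceeding 6.667 is 7.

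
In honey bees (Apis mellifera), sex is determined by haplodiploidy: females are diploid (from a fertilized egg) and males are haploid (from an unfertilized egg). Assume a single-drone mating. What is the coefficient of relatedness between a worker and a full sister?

0.75

Haplodiploid full sisters inherit their father's entire haploid genome identically (contributing 1/2) and on average half of their mother's contribution (1/2 · 1/2 = 1/4); r = 1/2 + 1/4 = 3/4.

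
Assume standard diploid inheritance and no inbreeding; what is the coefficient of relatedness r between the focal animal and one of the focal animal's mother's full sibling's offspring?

Each parent–offspring link contributes a factor of 1/2, and independent paths through distinct common ancestors add.
First cousins share one grandparent pair — two paths of length 4: r = 2·(1/2)^4 = 1/8.

0.125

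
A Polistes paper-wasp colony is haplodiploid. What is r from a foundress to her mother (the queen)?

One meiotic link between diploid queen and diploid daughter: r = 1/2.

0.5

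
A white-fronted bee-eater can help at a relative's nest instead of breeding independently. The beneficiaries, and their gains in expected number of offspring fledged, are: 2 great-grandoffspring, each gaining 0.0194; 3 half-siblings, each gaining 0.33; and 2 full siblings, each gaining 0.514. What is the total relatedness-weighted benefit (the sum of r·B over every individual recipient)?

r to a great-grandoffspring = 0.125 (three parent–offspring links: r = (1/2)^3 = 1/8).
r to a half-sibling = 0.25 (half-sibs share one parent — one path of length 2: r = (1/2)^2 = 1/4).
r to a full sibling = 1/2 (full sibs share both parents — two paths of length 2: r = 2·(1/2)^2 = 1/2).
Summing one r·B term per recipient: 2·0.125·0.0194 + 3·0.25·0.33 + 2·0.5·0.514 = 0.76635.

0.76635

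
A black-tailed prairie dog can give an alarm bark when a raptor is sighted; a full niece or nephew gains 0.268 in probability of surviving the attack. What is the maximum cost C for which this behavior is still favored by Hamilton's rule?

r to a full niece or nephew = 1/4 (full aunt/uncle↔niece/nephew: two paths of length 3 through the shared grandparent pair: r = 2·(1/2)^3 = 1/4).
Hamilton's rule: n·r·B > C, so the trait is favored while C < n·r·B = 1·0.25·0.268 = 0.067.

0.067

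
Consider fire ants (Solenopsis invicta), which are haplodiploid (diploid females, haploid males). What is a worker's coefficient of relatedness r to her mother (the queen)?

0.5

One meiotic link between diploid queen and diploid daughter: r = 1/2.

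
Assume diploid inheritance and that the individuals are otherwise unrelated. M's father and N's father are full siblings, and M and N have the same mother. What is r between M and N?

0.375

Relatedness sums over independent paths through distinct common ancestors.
M and N are related in two ways: first cousins through their fathers (r = 1/8) and half-sibs through their shared mother (r = 1/4).
r = 1/8 + 1/4 = 3/8 = 0.375.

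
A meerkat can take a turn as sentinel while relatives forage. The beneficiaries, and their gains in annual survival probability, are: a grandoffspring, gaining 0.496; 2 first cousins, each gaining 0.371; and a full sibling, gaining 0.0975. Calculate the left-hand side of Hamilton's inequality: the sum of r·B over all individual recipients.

r to a grandoffspring = 1/4 (two parent–offspring links: r = (1/2)^2 = 1/4).
r to a first cousin = 1/8 (first cousins share one grandparent pair — two paths of length 4: r = 2·(1/2)^4 = 1/8).
r to a full sibling = 1/2 (full sibs share both parents — two paths of length 2: r = 2·(1/2)^2 = 1/2).
Summing one r·B term per recipient: 1·0.25·0.496 + 2·0.125·0.371 + 1·0.5·0.0975 = 0.2655.

0.2655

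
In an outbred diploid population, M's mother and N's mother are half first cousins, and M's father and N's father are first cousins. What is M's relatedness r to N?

With two independent routes of shared ancestry, r is the sum of the two contributions.
M and N are related in two ways: half second cousins through their mothers (r = 1/64) and second cousins through their fathers (r = 1/32).
r = 1/64 + 1/32 = 3/64 = 0.046875.

0.046875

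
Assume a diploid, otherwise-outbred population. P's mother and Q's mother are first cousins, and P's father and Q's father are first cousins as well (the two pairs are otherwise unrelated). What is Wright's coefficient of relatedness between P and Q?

Relatedness sums over independent paths through distinct common ancestors.
P and Q are related in two ways: second cousins through their mothers (r = 1/32) and second cousins through their fathers (r = 1/32).
r = 1/32 + 1/32 = 1/16 = 0.0625.

0.0625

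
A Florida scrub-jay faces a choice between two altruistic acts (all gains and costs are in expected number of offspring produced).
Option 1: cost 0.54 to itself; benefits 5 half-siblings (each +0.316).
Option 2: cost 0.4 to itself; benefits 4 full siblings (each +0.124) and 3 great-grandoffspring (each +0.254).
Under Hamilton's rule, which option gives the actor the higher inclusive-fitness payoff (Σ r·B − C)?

Option 1: r to a half-sibling = 0.25.
Option 1: Σ r·B − C = (5·0.25·0.316) − 0.54 = -0.145.
Option 2: r to a full sibling = 0.5.
Option 2: r to a great-grandoffspring = 0.125.
Option 2: Σ r·B − C = (4·0.5·0.124 + 3·0.125·0.254) − 0.4 = -0.05675.
Option 2 has the higher net inclusive-fitness payoff.

Option 2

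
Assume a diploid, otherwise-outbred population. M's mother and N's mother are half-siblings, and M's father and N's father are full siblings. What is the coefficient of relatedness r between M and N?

Wright's path rule: contributions from independent ancestry routes add.
M and N are related in two ways: half first cousins through their mothers (r = 1/16) and first cousins through their fathers (r = 1/8).
r = 1/16 + 1/8 = 3/16 = 0.1875.

0.1875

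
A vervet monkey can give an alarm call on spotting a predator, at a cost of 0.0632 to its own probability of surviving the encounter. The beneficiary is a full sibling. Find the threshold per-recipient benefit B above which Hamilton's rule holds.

0.1264

r to a full sibling = 1/2 (full sibs share both parents — two paths of length 2: r = 2·(1/2)^2 = 1/2).
Hamilton's rule with n recipients of equal r: n·r·B > C, so B > C/(n·r) = 0.0632/(1·0.5) = 0.1264.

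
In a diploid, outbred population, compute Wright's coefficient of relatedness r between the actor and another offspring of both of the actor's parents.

0.5

Each parent–offspring link contributes a factor of 1/2, and independent paths through distinct common ancestors add.
Full sibs share both parents — two paths of length 2: r = 2·(1/2)^2 = 1/2.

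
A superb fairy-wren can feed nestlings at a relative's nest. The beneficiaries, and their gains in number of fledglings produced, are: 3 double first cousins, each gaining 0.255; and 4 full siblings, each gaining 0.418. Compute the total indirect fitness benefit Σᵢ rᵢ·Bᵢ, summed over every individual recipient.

r to a double first cousin = 1/4 (double first cousins share both grandparent pairs — four paths of length 4: r = 4·(1/2)^4 = 1/4).
r to a full sibling = 0.5 (full sibs share both parents — two paths of length 2: r = 2·(1/2)^2 = 1/2).
Summing one r·B term per recipient: 3·0.25·0.255 + 4·0.5·0.418 = 1.02725.

1.02725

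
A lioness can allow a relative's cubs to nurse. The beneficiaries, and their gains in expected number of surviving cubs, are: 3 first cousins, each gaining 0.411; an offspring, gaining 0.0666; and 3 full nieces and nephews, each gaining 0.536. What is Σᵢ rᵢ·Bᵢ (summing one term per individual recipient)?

r to a first cousin = 1/8 (first cousins share one grandparent pair — two paths of length 4: r = 2·(1/2)^4 = 1/8).
r to an offspring = 0.5 (one parent–offspring link: r = (1/2)^1 = 1/2).
r to a full niece or nephew = 0.25 (full aunt/uncle↔niece/nephew: two paths of length 3 through the shared grandparent pair: r = 2·(1/2)^3 = 1/4).
Summing one r·B term per recipient: 3·0.125·0.411 + 1·0.5·0.0666 + 3·0.25·0.536 = 0.589425.

0.589425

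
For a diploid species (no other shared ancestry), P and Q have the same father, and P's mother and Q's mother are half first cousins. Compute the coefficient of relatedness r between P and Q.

Wright's path rule: contributions from independent ancestry routes add.
P and Q are related in two ways: half-sibs through their shared father (r = 1/4) and half second cousins through their mothers (r = 1/64).
r = 1/4 + 1/64 = 17/64 = 0.265625.

0.265625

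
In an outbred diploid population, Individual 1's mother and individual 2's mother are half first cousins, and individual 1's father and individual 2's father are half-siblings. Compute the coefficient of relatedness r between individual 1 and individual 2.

Relatedness sums over independent paths through distinct common ancestors.
Individual 1 and individual 2 are related in two ways: half second cousins through their mothers (r = 1/64) and half first cousins through their fathers (r = 1/16).
r = 1/64 + 1/16 = 5/64 = 0.078125.

0.078125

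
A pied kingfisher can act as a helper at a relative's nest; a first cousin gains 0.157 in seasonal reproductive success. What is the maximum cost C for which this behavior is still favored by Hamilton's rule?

r to a first cousin = 1/8 (first cousins share one grandparent pair — two paths of length 4: r = 2·(1/2)^4 = 1/8).
Hamilton's rule: n·r·B > C, so the trait is favored while C < n·r·B = 1·0.125·0.157 = 0.019625.

0.019625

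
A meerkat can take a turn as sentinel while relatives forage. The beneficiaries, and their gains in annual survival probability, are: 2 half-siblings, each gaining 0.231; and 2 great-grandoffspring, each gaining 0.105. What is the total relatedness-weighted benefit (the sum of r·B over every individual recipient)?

0.14175

r to a half-sibling = 1/4 (half-sibs share one parent — one path of length 2: r = (1/2)^2 = 1/4).
r to a great-grandoffspring = 0.125 (three parent–offspring links: r = (1/2)^3 = 1/8).
Summing one r·B term per recipient: 2·0.25·0.231 + 2·0.125·0.105 = 0.14175.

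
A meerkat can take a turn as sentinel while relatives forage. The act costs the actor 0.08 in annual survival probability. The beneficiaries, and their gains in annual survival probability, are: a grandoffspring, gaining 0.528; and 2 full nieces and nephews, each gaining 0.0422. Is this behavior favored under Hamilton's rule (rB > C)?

Yes

Hamilton's rule: the trait is favored when the sum of r·B over every recipient exceeds the actor's cost C.
r to a grandoffspring = 0.25 (two parent–offspring links: r = (1/2)^2 = 1/4).
r to a full niece or nephew = 1/4 (full aunt/uncle↔niece/nephew: two paths of length 3 through the shared grandparent pair: r = 2·(1/2)^3 = 1/4).
Summing one r·B term per recipient: 1·0.25·0.528 + 2·0.25·0.0422 = 0.1531.
0.1531 > 0.08: the indirect benefit exceeds the cost.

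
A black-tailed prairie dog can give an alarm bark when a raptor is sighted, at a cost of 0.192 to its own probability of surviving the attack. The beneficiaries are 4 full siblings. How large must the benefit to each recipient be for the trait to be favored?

0.096

r to a full sibling = 1/2 (full sibs share both parents — two paths of length 2: r = 2·(1/2)^2 = 1/2).
Hamilton's rule with n recipients of equal r: n·r·B > C, so B > C/(n·r) = 0.192/(4·0.5) = 0.096.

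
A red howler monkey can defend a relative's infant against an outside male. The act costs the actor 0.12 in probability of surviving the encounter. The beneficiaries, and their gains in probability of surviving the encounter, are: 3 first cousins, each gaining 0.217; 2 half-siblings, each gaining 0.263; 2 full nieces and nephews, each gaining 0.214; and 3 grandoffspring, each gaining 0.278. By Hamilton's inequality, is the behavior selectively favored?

Hamilton's rule: the trait is favored when the sum of r·B over every recipient exceeds the actor's cost C.
r to a first cousin = 1/8 (first cousins share one grandparent pair — two paths of length 4: r = 2·(1/2)^4 = 1/8).
r to a half-sibling = 1/4 (half-sibs share one parent — one path of length 2: r = (1/2)^2 = 1/4).
r to a full niece or nephew = 1/4 (full aunt/uncle↔niece/nephew: two paths of length 3 through the shared grandparent pair: r = 2·(1/2)^3 = 1/4).
r to a grandoffspring = 1/4 (two parent–offspring links: r = (1/2)^2 = 1/4).
Summing one r·B term per recipient: 3·0.125·0.217 + 2·0.25·0.263 + 2·0.25·0.214 + 3·0.25·0.278 = 0.528375.
0.528375 > 0.12: the indirect benefit exceeds the cost.

Yes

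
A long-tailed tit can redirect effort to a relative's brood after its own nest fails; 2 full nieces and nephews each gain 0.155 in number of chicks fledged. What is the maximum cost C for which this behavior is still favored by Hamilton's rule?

0.0775

r to a full niece or nephew = 0.25 (full aunt/uncle↔niece/nephew: two paths of length 3 through the shared grandparent pair: r = 2·(1/2)^3 = 1/4).
Hamilton's rule: n·r·B > C, so the trait is favored while C < n·r·B = 2·0.25·0.155 = 0.0775.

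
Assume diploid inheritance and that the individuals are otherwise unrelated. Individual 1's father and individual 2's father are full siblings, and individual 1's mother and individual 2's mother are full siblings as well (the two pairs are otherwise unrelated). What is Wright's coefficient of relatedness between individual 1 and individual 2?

Wright's path rule: contributions from independent ancestry routes add.
Individual 1 and individual 2 are related in two ways: first cousins through their fathers (r = 1/8) and first cousins through their mothers (r = 1/8) — i.e. double first cousins.
r = 1/8 + 1/8 = 0.25.

0.25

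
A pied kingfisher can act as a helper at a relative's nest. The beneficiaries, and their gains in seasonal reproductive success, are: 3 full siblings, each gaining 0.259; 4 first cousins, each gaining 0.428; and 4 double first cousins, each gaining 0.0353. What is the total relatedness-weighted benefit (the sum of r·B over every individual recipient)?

r to a full sibling = 0.5 (full sibs share both parents — two paths of length 2: r = 2·(1/2)^2 = 1/2).
r to a first cousin = 1/8 (first cousins share one grandparent pair — two paths of length 4: r = 2·(1/2)^4 = 1/8).
r to a double first cousin = 0.25 (double first cousins share both grandparent pairs — four paths of length 4: r = 4·(1/2)^4 = 1/4).
Summing one r·B term per recipient: 3·0.5·0.259 + 4·0.125·0.428 + 4·0.25·0.0353 = 0.6378.

0.6378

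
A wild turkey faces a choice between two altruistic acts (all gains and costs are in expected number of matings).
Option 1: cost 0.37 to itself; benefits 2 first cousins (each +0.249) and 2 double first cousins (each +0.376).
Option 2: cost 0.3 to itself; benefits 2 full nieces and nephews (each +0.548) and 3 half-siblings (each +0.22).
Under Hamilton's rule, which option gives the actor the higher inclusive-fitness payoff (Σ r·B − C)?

Option 2

Option 1: r to a first cousin = 0.125.
Option 1: r to a double first cousin = 0.25.
Option 1: Σ r·B − C = (2·0.125·0.249 + 2·0.25·0.376) − 0.37 = -0.11975.
Option 2: r to a full niece or nephew = 0.25.
Option 2: r to a half-sibling = 0.25.
Option 2: Σ r·B − C = (2·0.25·0.548 + 3·0.25·0.22) − 0.3 = 0.139.
Option 2 has the higher net inclusive-fitness payoff.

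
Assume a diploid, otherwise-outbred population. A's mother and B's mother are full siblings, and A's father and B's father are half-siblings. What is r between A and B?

0.1875

With two independent routes of shared ancestry, r is the sum of the two contributions.
A and B are related in two ways: first cousins through their mothers (r = 1/8) and half first cousins through their fathers (r = 1/16).
r = 1/8 + 1/16 = 0.1875.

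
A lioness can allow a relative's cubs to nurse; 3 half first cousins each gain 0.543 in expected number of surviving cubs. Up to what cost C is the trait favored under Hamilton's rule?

r to a half first cousin = 1/16 (half first cousins share one grandparent — one path of length 4: r = (1/2)^4 = 1/16).
Hamilton's rule: n·r·B > C, so the trait is favored while C < n·r·B = 3·0.0625·0.543 = 0.1018125.

0.1018125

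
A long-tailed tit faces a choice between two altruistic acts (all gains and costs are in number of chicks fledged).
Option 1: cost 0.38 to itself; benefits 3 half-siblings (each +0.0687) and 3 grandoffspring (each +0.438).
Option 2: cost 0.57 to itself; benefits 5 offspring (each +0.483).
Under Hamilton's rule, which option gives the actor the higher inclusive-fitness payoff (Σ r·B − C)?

Option 1: r to a half-sibling = 0.25.
Option 1: r to a grandoffspring = 0.25.
Option 1: Σ r·B − C = (3·0.25·0.0687 + 3·0.25·0.438) − 0.38 = 0.000025.
Option 2: r to an offspring = 0.5.
Option 2: Σ r·B − C = (5·0.5·0.483) − 0.57 = 0.6375.
Option 2 has the higher net inclusive-fitness payoff.

Option 2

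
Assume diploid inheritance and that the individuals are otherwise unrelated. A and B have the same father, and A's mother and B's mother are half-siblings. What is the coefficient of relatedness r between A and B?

Wright's path rule: contributions from independent ancestry routes add.
A and B are related in two ways: half-sibs through their shared father (r = 1/4) and half first cousins through their mothers (r = 1/16).
r = 1/4 + 1/16 = 0.3125.

0.3125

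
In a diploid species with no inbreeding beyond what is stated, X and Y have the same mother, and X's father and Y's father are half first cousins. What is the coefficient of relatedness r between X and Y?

Independent pedigree routes through distinct common ancestors add.
X and Y are related in two ways: half-sibs through their shared mother (r = 1/4) and half second cousins through their fathers (r = 1/64).
r = 1/4 + 1/64 = 17/64 = 0.265625.

0.265625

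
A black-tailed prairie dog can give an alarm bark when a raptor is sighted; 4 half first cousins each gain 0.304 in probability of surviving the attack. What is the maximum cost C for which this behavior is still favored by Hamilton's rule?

0.076

r to a half first cousin = 0.0625 (half first cousins share one grandparent — one path of length 4: r = (1/2)^4 = 1/16).
Hamilton's rule: n·r·B > C, so the trait is favored while C < n·r·B = 4·0.0625·0.304 = 0.076.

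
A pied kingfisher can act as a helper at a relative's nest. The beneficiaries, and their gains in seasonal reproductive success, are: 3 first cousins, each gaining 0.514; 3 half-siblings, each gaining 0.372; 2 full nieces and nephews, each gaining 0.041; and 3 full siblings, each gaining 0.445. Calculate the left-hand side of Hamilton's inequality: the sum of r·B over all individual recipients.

1.15975

r to a first cousin = 1/8 (first cousins share one grandparent pair — two paths of length 4: r = 2·(1/2)^4 = 1/8).
r to a half-sibling = 1/4 (half-sibs share one parent — one path of length 2: r = (1/2)^2 = 1/4).
r to a full niece or nephew = 0.25 (full aunt/uncle↔niece/nephew: two paths of length 3 through the shared grandparent pair: r = 2·(1/2)^3 = 1/4).
r to a full sibling = 0.5 (full sibs share both parents — two paths of length 2: r = 2·(1/2)^2 = 1/2).
Summing one r·B term per recipient: 3·0.125·0.514 + 3·0.25·0.372 + 2·0.25·0.041 + 3·0.5·0.445 = 1.15975.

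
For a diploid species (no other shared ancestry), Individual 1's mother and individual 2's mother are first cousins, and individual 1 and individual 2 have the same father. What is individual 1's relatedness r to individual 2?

0.28125

Wright's path rule: contributions from independent ancestry routes add.
Individual 1 and individual 2 are related in two ways: second cousins through their mothers (r = 1/32) and half-sibs through their shared father (r = 1/4).
r = 1/32 + 1/4 = 9/32 = 0.28125.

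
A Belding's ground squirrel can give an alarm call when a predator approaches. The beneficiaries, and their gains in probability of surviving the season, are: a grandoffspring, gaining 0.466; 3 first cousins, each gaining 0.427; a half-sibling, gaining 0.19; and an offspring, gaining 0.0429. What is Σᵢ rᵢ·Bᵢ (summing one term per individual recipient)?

0.345575

r to a grandoffspring = 0.25 (two parent–offspring links: r = (1/2)^2 = 1/4).
r to a first cousin = 0.125 (first cousins share one grandparent pair — two paths of length 4: r = 2·(1/2)^4 = 1/8).
r to a half-sibling = 1/4 (half-sibs share one parent — one path of length 2: r = (1/2)^2 = 1/4).
r to an offspring = 1/2 (one parent–offspring link: r = (1/2)^1 = 1/2).
Summing one r·B term per recipient: 1·0.25·0.466 + 3·0.125·0.427 + 1·0.25·0.19 + 1·0.5·0.0429 = 0.345575.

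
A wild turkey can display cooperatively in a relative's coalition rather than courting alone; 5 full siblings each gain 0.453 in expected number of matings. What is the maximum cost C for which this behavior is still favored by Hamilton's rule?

r to a full sibling = 0.5 (full sibs share both parents — two paths of length 2: r = 2·(1/2)^2 = 1/2).
Hamilton's rule: n·r·B > C, so the trait is favored while C < n·r·B = 5·0.5·0.453 = 1.1325.

1.1325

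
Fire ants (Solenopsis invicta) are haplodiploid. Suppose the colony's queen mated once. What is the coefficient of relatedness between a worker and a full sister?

0.75

Haplodiploid full sisters inherit their father's entire haploid genome identically (contributing 1/2) and on average half of their mother's contribution (1/2 · 1/2 = 1/4); r = 1/2 + 1/4 = 3/4.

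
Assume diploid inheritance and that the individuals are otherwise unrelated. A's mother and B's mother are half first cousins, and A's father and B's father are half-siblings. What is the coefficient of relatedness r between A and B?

Wright's path rule: contributions from independent ancestry routes add.
A and B are related in two ways: half second cousins through their mothers (r = 1/64) and half first cousins through their fathers (r = 1/16).
r = 1/64 + 1/16 = 0.078125.

0.078125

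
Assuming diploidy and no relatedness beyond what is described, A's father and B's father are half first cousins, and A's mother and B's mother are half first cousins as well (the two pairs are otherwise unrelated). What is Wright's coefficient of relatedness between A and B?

0.03125

Independent pedigree routes through distinct common ancestors add.
A and B are related in two ways: half second cousins through their fathers (r = 1/64) and half second cousins through their mothers (r = 1/64).
r = 1/64 + 1/64 = 1/32 = 0.03125.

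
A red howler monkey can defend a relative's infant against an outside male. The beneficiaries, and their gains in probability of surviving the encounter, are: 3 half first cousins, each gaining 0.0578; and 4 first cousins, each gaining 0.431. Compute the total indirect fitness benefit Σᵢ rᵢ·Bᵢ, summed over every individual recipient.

r to a half first cousin = 0.0625 (half first cousins share one grandparent — one path of length 4: r = (1/2)^4 = 1/16).
r to a first cousin = 0.125 (first cousins share one grandparent pair — two paths of length 4: r = 2·(1/2)^4 = 1/8).
Summing one r·B term per recipient: 3·0.0625·0.0578 + 4·0.125·0.431 = 0.2263375.

0.2263375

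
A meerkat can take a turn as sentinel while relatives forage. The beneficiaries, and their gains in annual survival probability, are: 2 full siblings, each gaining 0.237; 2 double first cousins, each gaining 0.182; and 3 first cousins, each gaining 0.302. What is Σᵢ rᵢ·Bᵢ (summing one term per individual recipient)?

r to a full sibling = 0.5 (full sibs share both parents — two paths of length 2: r = 2·(1/2)^2 = 1/2).
r to a double first cousin = 1/4 (double first cousins share both grandparent pairs — four paths of length 4: r = 4·(1/2)^4 = 1/4).
r to a first cousin = 1/8 (first cousins share one grandparent pair — two paths of length 4: r = 2·(1/2)^4 = 1/8).
Summing one r·B term per recipient: 2·0.5·0.237 + 2·0.25·0.182 + 3·0.125·0.302 = 0.44125.

0.44125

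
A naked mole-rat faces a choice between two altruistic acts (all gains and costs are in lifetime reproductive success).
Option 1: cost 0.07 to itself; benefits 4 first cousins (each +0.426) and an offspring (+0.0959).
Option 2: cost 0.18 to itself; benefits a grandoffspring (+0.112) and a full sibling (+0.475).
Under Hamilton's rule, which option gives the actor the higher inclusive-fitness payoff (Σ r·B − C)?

Option 1: r to a first cousin = 0.125.
Option 1: r to an offspring = 0.5.
Option 1: Σ r·B − C = (4·0.125·0.426 + 1·0.5·0.0959) − 0.07 = 0.19095.
Option 2: r to a grandoffspring = 0.25.
Option 2: r to a full sibling = 0.5.
Option 2: Σ r·B − C = (1·0.25·0.112 + 1·0.5·0.475) − 0.18 = 0.0855.
Option 1 has the higher net inclusive-fitness payoff.

Option 1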